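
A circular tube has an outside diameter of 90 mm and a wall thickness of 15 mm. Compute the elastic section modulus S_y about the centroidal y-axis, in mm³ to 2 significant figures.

Treat the section as a set of non-overlapping primitives; coordinates are from the bounding-box lower-left.
Outer circle: ⌀90, A = 6 362 mm², x = 45 mm, Ī = 3 220 623 mm⁴.
Bore (subtracted): ⌀60, A = 2 827 mm², x = 45 mm, Ī = 636 173 mm⁴.
By symmetry the centroid is at mid-width, x̄ = 45 mm.
All pieces are centred on the centroidal y-axis, so I = ΣĪ (holes subtracted) = 2 584 451 mm⁴.
Extreme fibre distance c = 45 mm; S = I/c = 57 432 mm³.

S_y ≈ 5.7 × 10⁴ mm³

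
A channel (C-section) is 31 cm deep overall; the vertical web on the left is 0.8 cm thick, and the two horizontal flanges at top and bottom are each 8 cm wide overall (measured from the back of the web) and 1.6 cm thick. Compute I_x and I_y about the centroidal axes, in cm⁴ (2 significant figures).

Break the section into simple shapes (no overlaps), measuring from the bottom-left corner of the bounding box.
Web: 0.8 × 31, A = 24.8 cm², y = 15.5 cm, Ī = 1 986 cm⁴.
Top flange (beyond web): 7.2 × 1.6, A = 11.52 cm², y = 30.2 cm, Ī = 2.458 cm⁴.
Bottom flange (beyond web): 7.2 × 1.6, A = 11.52 cm², y = 0.8 cm, Ī = 2.458 cm⁴.
By symmetry the centroid is at mid-height, ȳ = 15.5 cm.
Transfer each piece to the centroidal x-axis using Ī + A·d² with d = y − 15.5:
  web: d = 0 cm → contributes +1 986 cm⁴
  top flange (beyond web): d = 14.7 cm → contributes +2 492 cm⁴
  bottom flange (beyond web): d = -14.7 cm → contributes +2 492 cm⁴
Total I = 6 970 cm⁴.
For the y-axis: x̄ = 2.326 cm.
Repeating about the centroidal y-axis gives I_y = 292 cm⁴.

I_x ≈ 7000 cm⁴, I_y ≈ 290 cm⁴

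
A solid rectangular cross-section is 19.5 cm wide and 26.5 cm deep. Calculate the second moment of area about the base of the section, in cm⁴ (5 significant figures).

I_base ≈ 1.2096 × 10⁵ cm⁴

The section: 19.5 × 26.5, A = 516.75 cm², y = 13.25 cm, Ī = 30240.64 cm⁴.
Transfer it to the bottom edge using Ī + A·d² with d = y − 0:
  the section: d = 13.25 cm → contributes +120962.6 cm⁴
Total I = 120962.6 cm⁴.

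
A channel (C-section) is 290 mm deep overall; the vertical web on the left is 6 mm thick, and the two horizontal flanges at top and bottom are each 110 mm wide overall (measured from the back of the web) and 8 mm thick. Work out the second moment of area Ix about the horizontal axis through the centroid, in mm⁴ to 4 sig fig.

Ix ≈ 4.529 × 10⁷ mm⁴

Treat the section as a set of non-overlapping primitives; coordinates are from the bounding-box lower-left.
Web: 6 × 290, A = 1 740 mm², y = 145 mm, Ī = 12 194 500 mm⁴.
Top flange (beyond web): 104 × 8, A = 832 mm², y = 286 mm, Ī = 4437.33 mm⁴.
Bottom flange (beyond web): 104 × 8, A = 832 mm², y = 4 mm, Ī = 4437.33 mm⁴.
By symmetry the centroid is at mid-height, ȳ = 145 mm.
Transfer each piece to the horizontal axis through the centroid using Ī + A·d² with d = y − 145:
  web: d = 0 mm → contributes +12 194 500 mm⁴
  top flange (beyond web): d = 141 mm → contributes +16 545 429 mm⁴
  bottom flange (beyond web): d = -141 mm → contributes +16 545 429 mm⁴
Total I = 45 285 359 mm⁴.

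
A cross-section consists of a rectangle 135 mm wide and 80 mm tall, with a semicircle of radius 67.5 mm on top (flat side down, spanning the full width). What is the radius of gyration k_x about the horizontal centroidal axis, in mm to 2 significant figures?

Treat the section as a set of non-overlapping primitives; coordinates are from the bounding-box lower-left.
Rectangular body: 135 × 80, A = 10 800 mm², y = 40 mm, Ī = 5 760 000 mm⁴.
Semicircular cap: semicircle r = 67.5, A = 7 157 mm², y = 108.6 mm, Ī = 2 278 490 mm⁴.
Centroid: ȳ = ΣA·y / ΣA = 67.36 mm.
Transfer each piece to the horizontal centroidal axis using Ī + A·d² with d = y − 67.36:
  rectangular body: d = -27.36 mm → contributes +13 844 781 mm⁴
  semicircular cap: d = 41.29 mm → contributes +14 478 625 mm⁴
Total I = 28 323 406 mm⁴.
Radius of gyration: k = √(I/A) = √(28 323 406 / 17 957) = 39.72 mm.

k_x ≈ 40 mm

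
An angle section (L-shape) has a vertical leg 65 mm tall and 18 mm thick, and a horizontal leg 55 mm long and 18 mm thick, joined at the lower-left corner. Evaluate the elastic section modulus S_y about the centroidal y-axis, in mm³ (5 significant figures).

Break the section into simple shapes (no overlaps), measuring from the bottom-left corner of the bounding box.
Vertical leg: 18 × 65, A = 1 170 mm², x = 9 mm, Ī = 31 590 mm⁴.
Horizontal leg (remainder): 37 × 18, A = 666 mm², x = 36.5 mm, Ī = 75979.5 mm⁴.
Centroid: x̄ = ΣA·x / ΣA = 18.97549 mm.
Transfer each piece to the centroidal y-axis using Ī + A·d² with d = x − 18.97549:
  vertical leg: d = -9.97549 mm → contributes +148017.2 mm⁴
  horizontal leg (remainder): d = 17.52451 mm → contributes +280513.7 mm⁴
Total I = 428530.9 mm⁴.
Extreme fibre distance c = 36.02451 mm; S = I/c = 11895.54 mm³.

S_y ≈ 1.1896 × 10⁴ mm³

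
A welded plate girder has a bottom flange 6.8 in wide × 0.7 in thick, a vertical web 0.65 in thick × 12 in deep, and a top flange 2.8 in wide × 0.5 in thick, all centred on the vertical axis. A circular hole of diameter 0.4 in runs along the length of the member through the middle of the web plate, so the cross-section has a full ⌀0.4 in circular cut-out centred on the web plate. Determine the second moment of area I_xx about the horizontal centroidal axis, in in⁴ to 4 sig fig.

I_xx ≈ 307.1 in⁴

Decompose the section into non-overlapping parts with the origin at the bottom-left of its bounding rectangle.
Bottom plate: 6.8 × 0.7, A = 4.76 in², y = 0.35 in, Ī = 0.194367 in⁴.
Web plate: 0.65 × 12, A = 7.8 in², y = 6.7 in, Ī = 93.6 in⁴.
Top plate: 2.8 × 0.5, A = 1.4 in², y = 12.95 in, Ī = 0.0291667 in⁴.
Hole (subtracted): ⌀0.4, A = 0.125664 in², y = 6.7 in, Ī = 0.00125664 in⁴.
Centroid: ȳ = ΣA·y / ΣA = 5.14763 in.
Transfer each piece to the horizontal centroidal axis using Ī + A·d² with d = y − 5.14763:
  bottom plate: d = -4.79763 in → contributes +109.757 in⁴
  web plate: d = 1.55237 in → contributes +112.397 in⁴
  top plate: d = 7.80237 in → contributes +85.2569 in⁴
  hole: d = 1.55237 in → contributes −0.304087 in⁴
Total I = 307.106 in⁴.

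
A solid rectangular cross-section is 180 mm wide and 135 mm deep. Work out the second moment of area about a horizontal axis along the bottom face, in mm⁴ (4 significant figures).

I_base ≈ 1.476 × 10⁸ mm⁴

The section: 180 × 135, A = 24 300 mm², y = 67.5 mm, Ī = 36 905 625 mm⁴.
Transfer it to the base of the section using Ī + A·d² with d = y − 0:
  the section: d = 67.5 mm → contributes +147 622 500 mm⁴
Total I = 147 622 500 mm⁴.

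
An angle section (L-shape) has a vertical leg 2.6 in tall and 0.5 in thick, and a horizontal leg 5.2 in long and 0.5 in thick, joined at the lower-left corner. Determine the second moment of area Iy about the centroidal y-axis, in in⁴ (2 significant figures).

Iy ≈ 10 in⁴

Break the section into simple shapes (no overlaps), measuring from the bottom-left corner of the bounding box.
Vertical leg: 0.5 × 2.6, A = 1.3 in², x = 0.25 in, Ī = 0.02708 in⁴.
Horizontal leg (remainder): 4.7 × 0.5, A = 2.35 in², x = 2.85 in, Ī = 4.326 in⁴.
Centroid: x̄ = ΣA·x / ΣA = 1.924 in.
Transfer each piece to the centroidal y-axis using Ī + A·d² with d = x − 1.924:
  vertical leg: d = -1.674 in → contributes +3.67 in⁴
  horizontal leg (remainder): d = 0.926 in → contributes +6.341 in⁴
Total I = 10.01 in⁴.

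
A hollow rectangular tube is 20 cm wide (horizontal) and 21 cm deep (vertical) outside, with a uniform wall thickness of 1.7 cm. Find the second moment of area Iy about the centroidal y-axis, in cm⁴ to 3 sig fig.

Iy ≈ 7290 cm⁴

Split into non-overlapping primitives; take the origin at the lower-left of the bounding box.
Outer rectangle: 20 × 21, A = 420 cm², x = 10 cm, Ī = 14 000 cm⁴.
Inner void (subtracted): 16.6 × 17.6, A = 292.16 cm², x = 10 cm, Ī = 6 709 cm⁴.
By symmetry the centroid is at mid-width, x̄ = 10 cm.
All pieces are centred on the centroidal y-axis, so I = ΣĪ (holes subtracted) = 7 291 cm⁴.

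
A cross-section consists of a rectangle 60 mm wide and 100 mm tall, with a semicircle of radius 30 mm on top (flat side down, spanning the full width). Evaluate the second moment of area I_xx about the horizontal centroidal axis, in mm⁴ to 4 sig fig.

I_xx ≈ 9.591 × 10⁶ mm⁴

Treat the section as a set of non-overlapping primitives; coordinates are from the bounding-box lower-left.
Rectangular body: 60 × 100, A = 6 000 mm², y = 50 mm, Ī = 5 000 000 mm⁴.
Semicircular cap: semicircle r = 30, A = 1413.72 mm², y = 112.732 mm, Ī = 88903.1 mm⁴.
Centroid: ȳ = ΣA·y / ΣA = 61.9624 mm.
Transfer each piece to the horizontal centroidal axis using Ī + A·d² with d = y − 61.9624:
  rectangular body: d = -11.9624 mm → contributes +5 858 594 mm⁴
  semicircular cap: d = 50.77 mm → contributes +3 732 889 mm⁴
Total I = 9 591 483 mm⁴.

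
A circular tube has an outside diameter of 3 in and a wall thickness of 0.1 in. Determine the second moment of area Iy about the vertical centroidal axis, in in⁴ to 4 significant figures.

Iy ≈ 0.9589 in⁴

Decompose the section into non-overlapping parts with the origin at the bottom-left of its bounding rectangle.
Outer circle: ⌀3, A = 7.06858 in², x = 1.5 in, Ī = 3.97608 in⁴.
Bore (subtracted): ⌀2.8, A = 6.15752 in², x = 1.5 in, Ī = 3.01719 in⁴.
By symmetry the centroid is at mid-width, x̄ = 1.5 in.
All pieces are centred on the vertical centroidal axis, so I = ΣĪ (holes subtracted) = 0.958893 in⁴.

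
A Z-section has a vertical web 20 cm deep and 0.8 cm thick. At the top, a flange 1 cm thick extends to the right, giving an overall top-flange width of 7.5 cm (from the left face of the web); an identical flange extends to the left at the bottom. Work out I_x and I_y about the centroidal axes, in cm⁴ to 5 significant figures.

Treat the section as a set of non-overlapping primitives; coordinates are from the bounding-box lower-left.
Web: 0.8 × 20, A = 16 cm², y = 10 cm, Ī = 533.3333 cm⁴.
Top flange (beyond web): 6.7 × 1, A = 6.7 cm², y = 19.5 cm, Ī = 0.5583333 cm⁴.
Bottom flange (beyond web): 6.7 × 1, A = 6.7 cm², y = 0.5 cm, Ī = 0.5583333 cm⁴.
Centroid: ȳ = ΣA·y / ΣA = 10 cm.
Transfer each piece to the centroidal x-axis using Ī + A·d² with d = y − 10:
  web: d = 0 cm → contributes +533.3333 cm⁴
  top flange (beyond web): d = 9.5 cm → contributes +605.2333 cm⁴
  bottom flange (beyond web): d = -9.5 cm → contributes +605.2333 cm⁴
Total I = 1743.8 cm⁴.
For the y-axis: x̄ = 7.1 cm.
Repeating about the centroidal y-axis gives I_y = 239.418 cm⁴.

I_x ≈ 1743.8 cm⁴, I_y ≈ 239.42 cm⁴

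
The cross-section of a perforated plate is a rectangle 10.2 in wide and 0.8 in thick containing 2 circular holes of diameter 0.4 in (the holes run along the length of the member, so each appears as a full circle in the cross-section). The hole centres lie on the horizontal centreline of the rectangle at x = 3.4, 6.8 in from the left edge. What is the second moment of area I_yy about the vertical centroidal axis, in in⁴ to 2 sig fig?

I_yy ≈ 70 in⁴

Split into non-overlapping primitives; take the origin at the lower-left of the bounding box.
Plate: 10.2 × 0.8, A = 8.16 in², x = 5.1 in, Ī = 70.75 in⁴.
Hole 1 (subtracted): ⌀0.4, A = 0.1257 in², x = 3.4 in, Ī = 0.001257 in⁴.
Hole 2 (subtracted): ⌀0.4, A = 0.1257 in², x = 6.8 in, Ī = 0.001257 in⁴.
By symmetry the centroid is at mid-width, x̄ = 5.1 in.
Transfer each piece to the vertical centroidal axis using Ī + A·d² with d = x − 5.1:
  plate: d = 0 in → contributes +70.75 in⁴
  hole 1: d = -1.7 in → contributes −0.3644 in⁴
  hole 2: d = 1.7 in → contributes −0.3644 in⁴
Total I = 70.02 in⁴.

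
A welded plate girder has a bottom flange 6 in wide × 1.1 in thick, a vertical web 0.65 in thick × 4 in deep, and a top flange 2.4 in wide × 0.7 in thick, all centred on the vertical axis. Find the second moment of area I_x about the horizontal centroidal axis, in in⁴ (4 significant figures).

Treat the section as a set of non-overlapping primitives; coordinates are from the bounding-box lower-left.
Bottom plate: 6 × 1.1, A = 6.6 in², y = 0.55 in, Ī = 0.6655 in⁴.
Web plate: 0.65 × 4, A = 2.6 in², y = 3.1 in, Ī = 3.46667 in⁴.
Top plate: 2.4 × 0.7, A = 1.68 in², y = 5.45 in, Ī = 0.0686 in⁴.
Centroid: ȳ = ΣA·y / ΣA = 1.91599 in.
Transfer each piece to the horizontal centroidal axis using Ī + A·d² with d = y − 1.91599:
  bottom plate: d = -1.36599 in → contributes +12.9807 in⁴
  web plate: d = 1.18401 in → contributes +7.11154 in⁴
  top plate: d = 3.53401 in → contributes +21.0505 in⁴
Total I = 41.1427 in⁴.

I_x ≈ 41.14 in⁴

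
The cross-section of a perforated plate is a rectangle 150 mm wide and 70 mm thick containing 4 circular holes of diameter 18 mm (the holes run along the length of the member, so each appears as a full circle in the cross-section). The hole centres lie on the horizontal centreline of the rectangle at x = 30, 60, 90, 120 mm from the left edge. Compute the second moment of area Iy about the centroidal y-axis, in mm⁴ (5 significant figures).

Iy ≈ 1.8522 × 10⁷ mm⁴

Split into non-overlapping primitives; take the origin at the lower-left of the bounding box.
Plate: 150 × 70, A = 10 500 mm², x = 75 mm, Ī = 19 687 500 mm⁴.
Hole 1 (subtracted): ⌀18, A = 254.469 mm², x = 30 mm, Ī = 5152.997 mm⁴.
Hole 2 (subtracted): ⌀18, A = 254.469 mm², x = 60 mm, Ī = 5152.997 mm⁴.
Hole 3 (subtracted): ⌀18, A = 254.469 mm², x = 90 mm, Ī = 5152.997 mm⁴.
Hole 4 (subtracted): ⌀18, A = 254.469 mm², x = 120 mm, Ī = 5152.997 mm⁴.
By symmetry the centroid is at mid-width, x̄ = 75 mm.
Transfer each piece to the centroidal y-axis using Ī + A·d² with d = x − 75:
  plate: d = 0 mm → contributes +19 687 500 mm⁴
  hole 1: d = -45 mm → contributes −520452.7 mm⁴
  hole 2: d = -15 mm → contributes −62408.52 mm⁴
  hole 3: d = 15 mm → contributes −62408.52 mm⁴
  hole 4: d = 45 mm → contributes −520452.7 mm⁴
Total I = 18 521 777 mm⁴.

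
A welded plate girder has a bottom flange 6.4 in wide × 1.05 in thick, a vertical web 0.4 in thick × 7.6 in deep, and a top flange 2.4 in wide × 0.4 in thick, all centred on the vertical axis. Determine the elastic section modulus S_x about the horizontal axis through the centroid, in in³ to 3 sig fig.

S_x ≈ 14.8 in³

Break the section into simple shapes (no overlaps), measuring from the bottom-left corner of the bounding box.
Bottom plate: 6.4 × 1.05, A = 6.72 in², y = 0.525 in, Ī = 0.6174 in⁴.
Web plate: 0.4 × 7.6, A = 3.04 in², y = 4.85 in, Ī = 14.633 in⁴.
Top plate: 2.4 × 0.4, A = 0.96 in², y = 8.85 in, Ī = 0.0128 in⁴.
Centroid: ȳ = ΣA·y / ΣA = 2.497 in.
Transfer each piece to the horizontal axis through the centroid using Ī + A·d² with d = y − 2.497:
  bottom plate: d = -1.972 in → contributes +26.75 in⁴
  web plate: d = 2.353 in → contributes +31.464 in⁴
  top plate: d = 6.353 in → contributes +38.759 in⁴
Total I = 96.973 in⁴.
Extreme fibre distance c = 6.553 in; S = I/c = 14.798 in³.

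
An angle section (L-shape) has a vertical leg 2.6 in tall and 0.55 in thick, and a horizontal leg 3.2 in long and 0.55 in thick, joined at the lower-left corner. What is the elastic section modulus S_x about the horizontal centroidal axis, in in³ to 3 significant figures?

S_x ≈ 0.881 in³

Treat the section as a set of non-overlapping primitives; coordinates are from the bounding-box lower-left.
Vertical leg: 0.55 × 2.6, A = 1.43 in², y = 1.3 in, Ī = 0.80557 in⁴.
Horizontal leg (remainder): 2.65 × 0.55, A = 1.4575 in², y = 0.275 in, Ī = 0.036741 in⁴.
Centroid: ȳ = ΣA·y / ΣA = 0.78262 in.
Transfer each piece to the horizontal centroidal axis using Ī + A·d² with d = y − 0.78262:
  vertical leg: d = 0.51738 in → contributes +1.1884 in⁴
  horizontal leg (remainder): d = -0.50762 in → contributes +0.41231 in⁴
Total I = 1.6007 in⁴.
Extreme fibre distance c = 1.8174 in; S = I/c = 0.88075 in³.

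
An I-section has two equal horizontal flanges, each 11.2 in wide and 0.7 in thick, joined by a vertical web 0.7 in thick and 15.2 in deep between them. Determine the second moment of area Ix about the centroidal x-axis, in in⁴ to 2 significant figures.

Ix ≈ 1200 in⁴

Treat the section as a set of non-overlapping primitives; coordinates are from the bounding-box lower-left.
Bottom flange: 11.2 × 0.7, A = 7.84 in², y = 0.35 in, Ī = 0.3201 in⁴.
Web: 0.7 × 15.2, A = 10.64 in², y = 8.3 in, Ī = 204.9 in⁴.
Top flange: 11.2 × 0.7, A = 7.84 in², y = 16.25 in, Ī = 0.3201 in⁴.
By symmetry the centroid is at mid-height, ȳ = 8.3 in.
Transfer each piece to the centroidal x-axis using Ī + A·d² with d = y − 8.3:
  bottom flange: d = -7.95 in → contributes +495.8 in⁴
  web: d = 0 in → contributes +204.9 in⁴
  top flange: d = 7.95 in → contributes +495.8 in⁴
Total I = 1 197 in⁴.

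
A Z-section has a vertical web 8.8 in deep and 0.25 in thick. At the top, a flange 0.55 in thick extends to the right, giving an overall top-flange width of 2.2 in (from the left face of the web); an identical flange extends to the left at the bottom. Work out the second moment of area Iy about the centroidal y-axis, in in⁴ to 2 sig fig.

Decompose the section into non-overlapping parts with the origin at the bottom-left of its bounding rectangle.
Web: 0.25 × 8.8, A = 2.2 in², x = 2.075 in, Ī = 0.01146 in⁴.
Top flange (beyond web): 1.95 × 0.55, A = 1.073 in², x = 3.175 in, Ī = 0.3398 in⁴.
Bottom flange (beyond web): 1.95 × 0.55, A = 1.073 in², x = 0.975 in, Ī = 0.3398 in⁴.
Centroid: x̄ = ΣA·x / ΣA = 2.075 in.
Transfer each piece to the centroidal y-axis using Ī + A·d² with d = x − 2.075:
  web: d = 0 in → contributes +0.01146 in⁴
  top flange (beyond web): d = 1.1 in → contributes +1.638 in⁴
  bottom flange (beyond web): d = -1.1 in → contributes +1.638 in⁴
Total I = 3.287 in⁴.

Iy ≈ 3.3 in⁴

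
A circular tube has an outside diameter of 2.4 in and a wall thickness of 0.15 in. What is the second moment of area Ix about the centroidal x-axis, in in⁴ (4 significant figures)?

Decompose the section into non-overlapping parts with the origin at the bottom-left of its bounding rectangle.
Outer circle: ⌀2.4, A = 4.52389 in², y = 1.2 in, Ī = 1.6286 in⁴.
Bore (subtracted): ⌀2.1, A = 3.46361 in², y = 1.2 in, Ī = 0.954656 in⁴.
By symmetry the centroid is at mid-height, ȳ = 1.2 in.
All pieces are centred on the centroidal x-axis, so I = ΣĪ (holes subtracted) = 0.673945 in⁴.

Ix ≈ 0.6739 in⁴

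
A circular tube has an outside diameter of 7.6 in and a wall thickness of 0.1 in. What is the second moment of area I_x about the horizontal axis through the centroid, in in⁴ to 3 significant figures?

I_x ≈ 16.6 in⁴

Treat the section as a set of non-overlapping primitives; coordinates are from the bounding-box lower-left.
Outer circle: ⌀7.6, A = 45.365 in², y = 3.8 in, Ī = 163.77 in⁴.
Bore (subtracted): ⌀7.4, A = 43.008 in², y = 3.8 in, Ī = 147.2 in⁴.
By symmetry the centroid is at mid-height, ȳ = 3.8 in.
All pieces are centred on the horizontal axis through the centroid, so I = ΣĪ (holes subtracted) = 16.57 in⁴.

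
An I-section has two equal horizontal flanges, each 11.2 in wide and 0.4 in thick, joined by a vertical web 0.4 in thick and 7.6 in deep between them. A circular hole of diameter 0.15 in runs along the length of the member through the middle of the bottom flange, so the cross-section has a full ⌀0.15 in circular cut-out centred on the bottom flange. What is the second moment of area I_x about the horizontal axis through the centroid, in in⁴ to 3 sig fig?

Treat the section as a set of non-overlapping primitives; coordinates are from the bounding-box lower-left.
Bottom flange: 11.2 × 0.4, A = 4.48 in², y = 0.2 in, Ī = 0.059733 in⁴.
Web: 0.4 × 7.6, A = 3.04 in², y = 4.2 in, Ī = 14.633 in⁴.
Top flange: 11.2 × 0.4, A = 4.48 in², y = 8.2 in, Ī = 0.059733 in⁴.
Hole (subtracted): ⌀0.15, A = 0.017671 in², y = 0.2 in, Ī = 0.00002485 in⁴.
Centroid: ȳ = ΣA·y / ΣA = 4.2059 in.
Transfer each piece to the horizontal axis through the centroid using Ī + A·d² with d = y − 4.2059:
  bottom flange: d = -4.0059 in → contributes +71.951 in⁴
  web: d = -0.0058992 in → contributes +14.633 in⁴
  top flange: d = 3.9941 in → contributes +71.528 in⁴
  hole: d = -4.0059 in → contributes −0.2836 in⁴
Total I = 157.83 in⁴.

I_x ≈ 158 in⁴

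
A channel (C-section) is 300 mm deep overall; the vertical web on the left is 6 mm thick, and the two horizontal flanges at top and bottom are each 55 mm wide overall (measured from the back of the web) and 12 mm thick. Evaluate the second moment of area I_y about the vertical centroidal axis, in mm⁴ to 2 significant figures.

Decompose the section into non-overlapping parts with the origin at the bottom-left of its bounding rectangle.
Web: 6 × 300, A = 1 800 mm², x = 3 mm, Ī = 5 400 mm⁴.
Top flange (beyond web): 49 × 12, A = 588 mm², x = 30.5 mm, Ī = 117 649 mm⁴.
Bottom flange (beyond web): 49 × 12, A = 588 mm², x = 30.5 mm, Ī = 117 649 mm⁴.
Centroid: x̄ = ΣA·x / ΣA = 13.87 mm.
Transfer each piece to the vertical centroidal axis using Ī + A·d² with d = x − 13.87:
  web: d = -10.87 mm → contributes +217 963 mm⁴
  top flange (beyond web): d = 16.63 mm → contributes +280 324 mm⁴
  bottom flange (beyond web): d = 16.63 mm → contributes +280 324 mm⁴
Total I = 778 611 mm⁴.

I_y ≈ 7.8 × 10⁵ mm⁴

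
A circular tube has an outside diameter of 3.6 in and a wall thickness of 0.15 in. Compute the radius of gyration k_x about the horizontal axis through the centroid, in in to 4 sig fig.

k_x ≈ 1.221 in

Split into non-overlapping primitives; take the origin at the lower-left of the bounding box.
Outer circle: ⌀3.6, A = 10.1788 in², y = 1.8 in, Ī = 8.2448 in⁴.
Bore (subtracted): ⌀3.3, A = 8.55299 in², y = 1.8 in, Ī = 5.82138 in⁴.
By symmetry the centroid is at mid-height, ȳ = 1.8 in.
All pieces are centred on the horizontal axis through the centroid, so I = ΣĪ (holes subtracted) = 2.42342 in⁴.
Radius of gyration: k = √(I/A) = √(2.42342 / 1.62577) = 1.22091 in.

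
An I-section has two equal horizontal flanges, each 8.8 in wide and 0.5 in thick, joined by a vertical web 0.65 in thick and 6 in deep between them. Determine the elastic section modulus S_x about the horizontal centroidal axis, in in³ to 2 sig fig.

S_x ≈ 30 in³

Break the section into simple shapes (no overlaps), measuring from the bottom-left corner of the bounding box.
Bottom flange: 8.8 × 0.5, A = 4.4 in², y = 0.25 in, Ī = 0.09167 in⁴.
Web: 0.65 × 6, A = 3.9 in², y = 3.5 in, Ī = 11.7 in⁴.
Top flange: 8.8 × 0.5, A = 4.4 in², y = 6.75 in, Ī = 0.09167 in⁴.
By symmetry the centroid is at mid-height, ȳ = 3.5 in.
Transfer each piece to the horizontal centroidal axis using Ī + A·d² with d = y − 3.5:
  bottom flange: d = -3.25 in → contributes +46.57 in⁴
  web: d = 0 in → contributes +11.7 in⁴
  top flange: d = 3.25 in → contributes +46.57 in⁴
Total I = 104.8 in⁴.
Extreme fibre distance c = 3.5 in; S = I/c = 29.95 in³.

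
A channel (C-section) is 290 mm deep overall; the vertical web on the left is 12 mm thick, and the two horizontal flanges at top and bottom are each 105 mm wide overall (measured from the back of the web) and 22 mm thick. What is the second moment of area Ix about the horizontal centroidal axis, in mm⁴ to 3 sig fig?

Ix ≈ 9.80 × 10⁷ mm⁴

Split into non-overlapping primitives; take the origin at the lower-left of the bounding box.
Web: 12 × 290, A = 3 480 mm², y = 145 mm, Ī = 24 389 000 mm⁴.
Top flange (beyond web): 93 × 22, A = 2 046 mm², y = 279 mm, Ī = 82 522 mm⁴.
Bottom flange (beyond web): 93 × 22, A = 2 046 mm², y = 11 mm, Ī = 82 522 mm⁴.
By symmetry the centroid is at mid-height, ȳ = 145 mm.
Transfer each piece to the horizontal centroidal axis using Ī + A·d² with d = y − 145:
  web: d = 0 mm → contributes +24 389 000 mm⁴
  top flange (beyond web): d = 134 mm → contributes +36 820 498 mm⁴
  bottom flange (beyond web): d = -134 mm → contributes +36 820 498 mm⁴
Total I = 98 029 996 mm⁴.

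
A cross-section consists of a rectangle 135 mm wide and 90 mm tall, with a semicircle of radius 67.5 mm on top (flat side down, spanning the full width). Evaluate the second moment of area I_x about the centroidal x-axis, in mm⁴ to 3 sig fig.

Break the section into simple shapes (no overlaps), measuring from the bottom-left corner of the bounding box.
Rectangular body: 135 × 90, A = 12 150 mm², y = 45 mm, Ī = 8 201 250 mm⁴.
Semicircular cap: semicircle r = 67.5, A = 7156.9 mm², y = 118.65 mm, Ī = 2 278 490 mm⁴.
Centroid: ȳ = ΣA·y / ΣA = 72.301 mm.
Transfer each piece to the centroidal x-axis using Ī + A·d² with d = y − 72.301:
  rectangular body: d = -27.301 mm → contributes +17 257 008 mm⁴
  semicircular cap: d = 46.347 mm → contributes +17 652 023 mm⁴
Total I = 34 909 031 mm⁴.

I_x ≈ 3.49 × 10⁷ mm⁴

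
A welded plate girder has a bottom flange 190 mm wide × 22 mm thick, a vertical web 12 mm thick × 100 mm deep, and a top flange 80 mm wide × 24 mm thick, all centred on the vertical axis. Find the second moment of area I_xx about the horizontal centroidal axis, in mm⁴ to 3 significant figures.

I_xx ≈ 2.17 × 10⁷ mm⁴

Break the section into simple shapes (no overlaps), measuring from the bottom-left corner of the bounding box.
Bottom plate: 190 × 22, A = 4 180 mm², y = 11 mm, Ī = 168 593 mm⁴.
Web plate: 12 × 100, A = 1 200 mm², y = 72 mm, Ī = 1 000 000 mm⁴.
Top plate: 80 × 24, A = 1 920 mm², y = 134 mm, Ī = 92 160 mm⁴.
Centroid: ȳ = ΣA·y / ΣA = 53.378 mm.
Transfer each piece to the horizontal centroidal axis using Ī + A·d² with d = y − 53.378:
  bottom plate: d = -42.378 mm → contributes +7 675 463 mm⁴
  web plate: d = 18.622 mm → contributes +1 416 131 mm⁴
  top plate: d = 80.622 mm → contributes +12 571 956 mm⁴
Total I = 21 663 550 mm⁴.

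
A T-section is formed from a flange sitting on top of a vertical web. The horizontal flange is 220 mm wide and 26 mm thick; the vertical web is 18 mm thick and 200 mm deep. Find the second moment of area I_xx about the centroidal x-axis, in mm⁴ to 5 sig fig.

Break the section into simple shapes (no overlaps), measuring from the bottom-left corner of the bounding box.
Flange: 220 × 26, A = 5 720 mm², y = 213 mm, Ī = 322226.7 mm⁴.
Web: 18 × 200, A = 3 600 mm², y = 100 mm, Ī = 12 000 000 mm⁴.
Centroid: ȳ = ΣA·y / ΣA = 169.3519 mm.
Transfer each piece to the centroidal x-axis using Ī + A·d² with d = y − 169.3519:
  flange: d = 43.64807 mm → contributes +11 219 707 mm⁴
  web: d = -69.35193 mm → contributes +29 314 885 mm⁴
Total I = 40 534 592 mm⁴.

I_xx ≈ 4.0535 × 10⁷ mm⁴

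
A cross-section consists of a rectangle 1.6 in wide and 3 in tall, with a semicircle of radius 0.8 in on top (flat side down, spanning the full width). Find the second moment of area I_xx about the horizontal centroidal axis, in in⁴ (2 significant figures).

Split into non-overlapping primitives; take the origin at the lower-left of the bounding box.
Rectangular body: 1.6 × 3, A = 4.8 in², y = 1.5 in, Ī = 3.6 in⁴.
Semicircular cap: semicircle r = 0.8, A = 1.005 in², y = 3.34 in, Ī = 0.04496 in⁴.
Centroid: ȳ = ΣA·y / ΣA = 1.819 in.
Transfer each piece to the horizontal centroidal axis using Ī + A·d² with d = y − 1.819:
  rectangular body: d = -0.3186 in → contributes +4.087 in⁴
  semicircular cap: d = 1.521 in → contributes +2.371 in⁴
Total I = 6.458 in⁴.

I_xx ≈ 6.5 in⁴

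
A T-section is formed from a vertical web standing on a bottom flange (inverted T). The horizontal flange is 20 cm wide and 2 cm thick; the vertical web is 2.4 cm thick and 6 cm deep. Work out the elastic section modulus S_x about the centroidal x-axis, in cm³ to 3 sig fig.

Decompose the section into non-overlapping parts with the origin at the bottom-left of its bounding rectangle.
Flange: 20 × 2, A = 40 cm², y = 1 cm, Ī = 13.333 cm⁴.
Web: 2.4 × 6, A = 14.4 cm², y = 5 cm, Ī = 43.2 cm⁴.
Centroid: ȳ = ΣA·y / ΣA = 2.0588 cm.
Transfer each piece to the centroidal x-axis using Ī + A·d² with d = y − 2.0588:
  flange: d = -1.0588 cm → contributes +58.178 cm⁴
  web: d = 2.9412 cm → contributes +167.77 cm⁴
Total I = 225.95 cm⁴.
Extreme fibre distance c = 5.9412 cm; S = I/c = 38.03 cm³.

S_x ≈ 38.0 cm³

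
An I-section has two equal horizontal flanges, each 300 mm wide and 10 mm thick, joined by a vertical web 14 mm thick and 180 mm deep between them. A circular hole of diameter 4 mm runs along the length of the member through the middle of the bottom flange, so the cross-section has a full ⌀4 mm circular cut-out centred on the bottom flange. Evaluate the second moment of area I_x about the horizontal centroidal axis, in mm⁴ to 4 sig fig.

I_x ≈ 6.089 × 10⁷ mm⁴

Decompose the section into non-overlapping parts with the origin at the bottom-left of its bounding rectangle.
Bottom flange: 300 × 10, A = 3 000 mm², y = 5 mm, Ī = 25 000 mm⁴.
Web: 14 × 180, A = 2 520 mm², y = 100 mm, Ī = 6 804 000 mm⁴.
Top flange: 300 × 10, A = 3 000 mm², y = 195 mm, Ī = 25 000 mm⁴.
Hole (subtracted): ⌀4, A = 12.5664 mm², y = 5 mm, Ī = 12.5664 mm⁴.
Centroid: ȳ = ΣA·y / ΣA = 100.14 mm.
Transfer each piece to the horizontal centroidal axis using Ī + A·d² with d = y − 100.14:
  bottom flange: d = -95.1403 mm → contributes +27 180 044 mm⁴
  web: d = -0.140325 mm → contributes +6 804 050 mm⁴
  top flange: d = 94.8597 mm → contributes +27 020 074 mm⁴
  hole: d = -95.1403 mm → contributes −113 759 mm⁴
Total I = 60 890 408 mm⁴.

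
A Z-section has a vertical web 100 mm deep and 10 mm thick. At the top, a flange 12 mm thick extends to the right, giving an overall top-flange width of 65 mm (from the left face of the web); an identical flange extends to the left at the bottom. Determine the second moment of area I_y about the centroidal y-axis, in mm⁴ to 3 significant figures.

Break the section into simple shapes (no overlaps), measuring from the bottom-left corner of the bounding box.
Web: 10 × 100, A = 1 000 mm², x = 60 mm, Ī = 8333.3 mm⁴.
Top flange (beyond web): 55 × 12, A = 660 mm², x = 92.5 mm, Ī = 166 375 mm⁴.
Bottom flange (beyond web): 55 × 12, A = 660 mm², x = 27.5 mm, Ī = 166 375 mm⁴.
Centroid: x̄ = ΣA·x / ΣA = 60 mm.
Transfer each piece to the centroidal y-axis using Ī + A·d² with d = x − 60:
  web: d = 0 mm → contributes +8333.3 mm⁴
  top flange (beyond web): d = 32.5 mm → contributes +863 500 mm⁴
  bottom flange (beyond web): d = -32.5 mm → contributes +863 500 mm⁴
Total I = 1 735 333 mm⁴.

I_y ≈ 1.74 × 10⁶ mm⁴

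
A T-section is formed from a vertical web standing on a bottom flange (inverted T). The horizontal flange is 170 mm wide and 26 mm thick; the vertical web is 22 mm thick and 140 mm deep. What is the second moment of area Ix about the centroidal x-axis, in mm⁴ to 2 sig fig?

Ix ≈ 1.8 × 10⁷ mm⁴

Break the section into simple shapes (no overlaps), measuring from the bottom-left corner of the bounding box.
Flange: 170 × 26, A = 4 420 mm², y = 13 mm, Ī = 248 993 mm⁴.
Web: 22 × 140, A = 3 080 mm², y = 96 mm, Ī = 5 030 667 mm⁴.
Centroid: ȳ = ΣA·y / ΣA = 47.09 mm.
Transfer each piece to the centroidal x-axis using Ī + A·d² with d = y − 47.09:
  flange: d = -34.09 mm → contributes +5 384 193 mm⁴
  web: d = 48.91 mm → contributes +12 400 012 mm⁴
Total I = 17 784 205 mm⁴.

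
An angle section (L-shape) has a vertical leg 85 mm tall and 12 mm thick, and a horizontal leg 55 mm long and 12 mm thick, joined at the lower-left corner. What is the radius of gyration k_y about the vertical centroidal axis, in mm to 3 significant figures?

k_y ≈ 15.1 mm

Decompose the section into non-overlapping parts with the origin at the bottom-left of its bounding rectangle.
Vertical leg: 12 × 85, A = 1 020 mm², x = 6 mm, Ī = 12 240 mm⁴.
Horizontal leg (remainder): 43 × 12, A = 516 mm², x = 33.5 mm, Ī = 79 507 mm⁴.
Centroid: x̄ = ΣA·x / ΣA = 15.238 mm.
Transfer each piece to the vertical centroidal axis using Ī + A·d² with d = x − 15.238:
  vertical leg: d = -9.2383 mm → contributes +99 293 mm⁴
  horizontal leg (remainder): d = 18.262 mm → contributes +251 588 mm⁴
Total I = 350 881 mm⁴.
Radius of gyration: k = √(I/A) = √(350 881 / 1 536) = 15.114 mm.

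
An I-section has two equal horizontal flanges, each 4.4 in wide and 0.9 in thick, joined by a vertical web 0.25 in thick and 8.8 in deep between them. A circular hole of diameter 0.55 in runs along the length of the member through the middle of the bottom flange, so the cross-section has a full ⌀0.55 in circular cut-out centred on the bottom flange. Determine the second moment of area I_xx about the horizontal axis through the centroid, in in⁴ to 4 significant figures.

Treat the section as a set of non-overlapping primitives; coordinates are from the bounding-box lower-left.
Bottom flange: 4.4 × 0.9, A = 3.96 in², y = 0.45 in, Ī = 0.2673 in⁴.
Web: 0.25 × 8.8, A = 2.2 in², y = 5.3 in, Ī = 14.1973 in⁴.
Top flange: 4.4 × 0.9, A = 3.96 in², y = 10.15 in, Ī = 0.2673 in⁴.
Hole (subtracted): ⌀0.55, A = 0.237583 in², y = 0.45 in, Ī = 0.0044918 in⁴.
Centroid: ȳ = ΣA·y / ΣA = 5.4166 in.
Transfer each piece to the horizontal axis through the centroid using Ī + A·d² with d = y − 5.4166:
  bottom flange: d = -4.9666 in → contributes +97.949 in⁴
  web: d = -0.116599 in → contributes +14.2272 in⁴
  top flange: d = 4.7334 in → contributes +88.9914 in⁴
  hole: d = -4.9666 in → contributes −5.86497 in⁴
Total I = 195.303 in⁴.

I_xx ≈ 195.3 in⁴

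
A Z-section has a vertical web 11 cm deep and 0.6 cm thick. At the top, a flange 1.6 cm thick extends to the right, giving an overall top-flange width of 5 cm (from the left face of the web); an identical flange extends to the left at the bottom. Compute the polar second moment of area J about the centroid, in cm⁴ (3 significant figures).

Decompose the section into non-overlapping parts with the origin at the bottom-left of its bounding rectangle.
Web: 0.6 × 11, A = 6.6 cm², y = 5.5 cm, Ī = 66.55 cm⁴.
Top flange (beyond web): 4.4 × 1.6, A = 7.04 cm², y = 10.2 cm, Ī = 1.5019 cm⁴.
Bottom flange (beyond web): 4.4 × 1.6, A = 7.04 cm², y = 0.8 cm, Ī = 1.5019 cm⁴.
Centroid: ȳ = ΣA·y / ΣA = 5.5 cm.
Transfer each piece to the centroidal x-axis using Ī + A·d² with d = y − 5.5:
  web: d = 0 cm → contributes +66.55 cm⁴
  top flange (beyond web): d = 4.7 cm → contributes +157.02 cm⁴
  bottom flange (beyond web): d = -4.7 cm → contributes +157.02 cm⁴
Total I = 380.58 cm⁴.
For the y-axis: x̄ = 4.7 cm.
Repeating about the centroidal y-axis gives I_y = 110.91 cm⁴.
Polar second moment: J = I_x + I_y = 491.49 cm⁴.

J ≈ 491 cm⁴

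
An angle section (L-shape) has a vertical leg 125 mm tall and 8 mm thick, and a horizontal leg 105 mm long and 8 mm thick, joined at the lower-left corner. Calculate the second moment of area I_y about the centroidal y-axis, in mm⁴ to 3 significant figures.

I_y ≈ 1.82 × 10⁶ mm⁴

Split into non-overlapping primitives; take the origin at the lower-left of the bounding box.
Vertical leg: 8 × 125, A = 1 000 mm², x = 4 mm, Ī = 5333.3 mm⁴.
Horizontal leg (remainder): 97 × 8, A = 776 mm², x = 56.5 mm, Ī = 608 449 mm⁴.
Centroid: x̄ = ΣA·x / ΣA = 26.939 mm.
Transfer each piece to the centroidal y-axis using Ī + A·d² with d = x − 26.939:
  vertical leg: d = -22.939 mm → contributes +531 540 mm⁴
  horizontal leg (remainder): d = 29.561 mm → contributes +1 286 550 mm⁴
Total I = 1 818 089 mm⁴.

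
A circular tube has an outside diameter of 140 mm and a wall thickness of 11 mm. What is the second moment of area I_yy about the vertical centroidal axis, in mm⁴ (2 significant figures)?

I_yy ≈ 9.3 × 10⁶ mm⁴

Decompose the section into non-overlapping parts with the origin at the bottom-left of its bounding rectangle.
Outer circle: ⌀140, A = 15 394 mm², x = 70 mm, Ī = 18 857 410 mm⁴.
Bore (subtracted): ⌀118, A = 10 936 mm², x = 70 mm, Ī = 9 516 953 mm⁴.
By symmetry the centroid is at mid-width, x̄ = 70 mm.
All pieces are centred on the vertical centroidal axis, so I = ΣĪ (holes subtracted) = 9 340 457 mm⁴.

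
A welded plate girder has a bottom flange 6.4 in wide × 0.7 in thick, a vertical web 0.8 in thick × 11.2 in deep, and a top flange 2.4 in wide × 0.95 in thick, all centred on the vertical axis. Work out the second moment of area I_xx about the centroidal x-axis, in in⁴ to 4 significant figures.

I_xx ≈ 326.3 in⁴

Decompose the section into non-overlapping parts with the origin at the bottom-left of its bounding rectangle.
Bottom plate: 6.4 × 0.7, A = 4.48 in², y = 0.35 in, Ī = 0.182933 in⁴.
Web plate: 0.8 × 11.2, A = 8.96 in², y = 6.3 in, Ī = 93.6619 in⁴.
Top plate: 2.4 × 0.95, A = 2.28 in², y = 12.375 in, Ī = 0.171475 in⁴.
Centroid: ȳ = ΣA·y / ΣA = 5.48543 in.
Transfer each piece to the centroidal x-axis using Ī + A·d² with d = y − 5.48543:
  bottom plate: d = -5.13543 in → contributes +118.332 in⁴
  web plate: d = 0.814567 in → contributes +99.607 in⁴
  top plate: d = 6.88957 in → contributes +108.394 in⁴
Total I = 326.334 in⁴.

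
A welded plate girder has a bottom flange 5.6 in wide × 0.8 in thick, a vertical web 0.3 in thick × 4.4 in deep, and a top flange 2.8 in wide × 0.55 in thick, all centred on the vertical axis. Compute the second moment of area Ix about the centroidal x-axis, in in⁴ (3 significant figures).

Treat the section as a set of non-overlapping primitives; coordinates are from the bounding-box lower-left.
Bottom plate: 5.6 × 0.8, A = 4.48 in², y = 0.4 in, Ī = 0.23893 in⁴.
Web plate: 0.3 × 4.4, A = 1.32 in², y = 3 in, Ī = 2.1296 in⁴.
Top plate: 2.8 × 0.55, A = 1.54 in², y = 5.475 in, Ī = 0.038821 in⁴.
Centroid: ȳ = ΣA·y / ΣA = 1.9324 in.
Transfer each piece to the centroidal x-axis using Ī + A·d² with d = y − 1.9324:
  bottom plate: d = -1.5324 in → contributes +10.759 in⁴
  web plate: d = 1.0676 in → contributes +3.6342 in⁴
  top plate: d = 3.5426 in → contributes +19.366 in⁴
Total I = 33.759 in⁴.

Ix ≈ 33.8 in⁴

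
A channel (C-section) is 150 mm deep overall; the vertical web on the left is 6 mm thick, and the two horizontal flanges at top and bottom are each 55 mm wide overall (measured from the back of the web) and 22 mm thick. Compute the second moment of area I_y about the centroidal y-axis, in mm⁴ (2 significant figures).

I_y ≈ 9.1 × 10⁵ mm⁴

Treat the section as a set of non-overlapping primitives; coordinates are from the bounding-box lower-left.
Web: 6 × 150, A = 900 mm², x = 3 mm, Ī = 2 700 mm⁴.
Top flange (beyond web): 49 × 22, A = 1 078 mm², x = 30.5 mm, Ī = 215 690 mm⁴.
Bottom flange (beyond web): 49 × 22, A = 1 078 mm², x = 30.5 mm, Ī = 215 690 mm⁴.
Centroid: x̄ = ΣA·x / ΣA = 22.4 mm.
Transfer each piece to the centroidal y-axis using Ī + A·d² with d = x − 22.4:
  web: d = -19.4 mm → contributes +341 465 mm⁴
  top flange (beyond web): d = 8.099 mm → contributes +286 397 mm⁴
  bottom flange (beyond web): d = 8.099 mm → contributes +286 397 mm⁴
Total I = 914 259 mm⁴.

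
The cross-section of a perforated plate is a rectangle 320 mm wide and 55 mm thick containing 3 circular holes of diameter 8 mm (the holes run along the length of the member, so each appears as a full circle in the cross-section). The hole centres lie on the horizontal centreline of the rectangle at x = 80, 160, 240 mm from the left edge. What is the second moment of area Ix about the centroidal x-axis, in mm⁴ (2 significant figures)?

Split into non-overlapping primitives; take the origin at the lower-left of the bounding box.
Plate: 320 × 55, A = 17 600 mm², y = 27.5 mm, Ī = 4 436 667 mm⁴.
Hole 1 (subtracted): ⌀8, A = 50.27 mm², y = 27.5 mm, Ī = 201.1 mm⁴.
Hole 2 (subtracted): ⌀8, A = 50.27 mm², y = 27.5 mm, Ī = 201.1 mm⁴.
Hole 3 (subtracted): ⌀8, A = 50.27 mm², y = 27.5 mm, Ī = 201.1 mm⁴.
By symmetry the centroid is at mid-height, ȳ = 27.5 mm.
All pieces are centred on the centroidal x-axis, so I = ΣĪ (holes subtracted) = 4 436 063 mm⁴.

Ix ≈ 4.4 × 10⁶ mm⁴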